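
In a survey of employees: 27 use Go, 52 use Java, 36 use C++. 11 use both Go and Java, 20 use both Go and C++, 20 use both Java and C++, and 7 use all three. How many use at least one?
|A∪B∪C| = 27+52+36-11-20-20+7 = 71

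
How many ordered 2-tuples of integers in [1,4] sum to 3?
Coefficient of x^3 in (x + x² + ... + x^4)^2. By inclusion-exclusion on dice exceeding 4: Σ_j (-1)^j C(2,j)·C(3-1-4j, 1) = C(2,0)·C(2,1) = 1·2 = 2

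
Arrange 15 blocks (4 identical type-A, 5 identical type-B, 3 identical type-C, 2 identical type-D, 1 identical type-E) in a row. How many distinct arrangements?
15! / (4! × 5! × 3! × 2! × 1!) = 37837800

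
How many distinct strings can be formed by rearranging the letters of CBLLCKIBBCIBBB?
14! / (1! × 2! × 3! × 2! × 6!) = 5045040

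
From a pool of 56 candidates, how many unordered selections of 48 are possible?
C(56,48) = 56!/(48!×8!) = 1420494075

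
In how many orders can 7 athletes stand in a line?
7! = 5040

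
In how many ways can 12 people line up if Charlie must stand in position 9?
Fix one position: (12-1)! = 39916800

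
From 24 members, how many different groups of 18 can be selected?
C(24,18) = 24!/(18!×6!) = 134596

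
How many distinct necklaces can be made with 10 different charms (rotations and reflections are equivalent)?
(10-1)!/2 = 362880/2 = 181440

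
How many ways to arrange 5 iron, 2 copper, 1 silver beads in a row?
8! / (5! × 2! × 1!) = 168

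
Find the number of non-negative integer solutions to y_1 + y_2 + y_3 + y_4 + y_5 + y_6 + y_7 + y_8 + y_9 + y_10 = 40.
C(40+10-1, 10-1) = C(49, 9) = 2054455634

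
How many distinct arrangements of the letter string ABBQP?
5! / (1! × 1! × 2! × 1!) = 60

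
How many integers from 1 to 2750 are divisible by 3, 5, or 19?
⌊2750/3⌋+⌊2750/5⌋+⌊2750/19⌋ - ⌊2750/15⌋-⌊2750/57⌋-⌊2750/95⌋ + ⌊2750/285⌋ = 916+550+144 - 183-48-28 + 9 = 1360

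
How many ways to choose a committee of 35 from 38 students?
C(38,35) = 38!/(35!×3!) = 8436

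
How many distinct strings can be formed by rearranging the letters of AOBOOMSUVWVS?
12! / (1! × 3! × 2! × 2! × 1! × 1! × 1! × 1!) = 19958400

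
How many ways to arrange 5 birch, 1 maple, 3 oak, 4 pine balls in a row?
13! / (5! × 1! × 3! × 4!) = 360360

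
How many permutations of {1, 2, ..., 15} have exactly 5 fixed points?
Choose the 5 fixed points C(15,5) = 3003, derange the rest: !10 = Σ_{j=0}^{10} (-1)^j·10!/j! = 3628800 - 3628800 + 1814400 - 604800 + 151200 - 30240 + 5040 - 720 + 90 - 10 + 1 = 1334961. Product = 3003 × 1334961 = 4008887883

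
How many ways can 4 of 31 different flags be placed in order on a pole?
P(31,4) = 31!/(31-4)! = 755160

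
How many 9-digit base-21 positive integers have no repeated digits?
First digit: 20 choices (nonzero). Then descending: 20 × 20 × 19 × 18 × 17 × 16 × 15 × 14 × 13 = 101582208000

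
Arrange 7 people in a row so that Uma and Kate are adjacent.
Treat as block: (7-1)! × 2! = 720 × 2 = 1440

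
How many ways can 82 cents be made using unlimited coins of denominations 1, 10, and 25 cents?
Coefficient of x^82 in 1/(1-x^1) · 1/(1-x^10) · 1/(1-x^25). Case on j = number of 25-cent coins (j = 0..3); remainder r = 82 - 25j is made from {1,10} in ⌊r/10⌋+1 ways. r = 82, 57, 32, 7 → 9 + 6 + 4 + 1 = 20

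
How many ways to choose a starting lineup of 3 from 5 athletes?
C(5,3) = 5!/(3!×2!) = 10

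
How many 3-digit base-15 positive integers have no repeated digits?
First digit: 14 choices (nonzero). Then descending: 14 × 14 × 13 = 2548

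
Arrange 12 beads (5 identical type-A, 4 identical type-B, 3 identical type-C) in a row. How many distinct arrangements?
12! / (5! × 4! × 3!) = 27720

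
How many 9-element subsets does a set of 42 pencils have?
C(42,9) = 42!/(9!×33!) = 445891810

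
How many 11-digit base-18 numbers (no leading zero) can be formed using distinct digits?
First digit: 17 choices (nonzero). Then descending: 17 × 17 × 16 × 15 × 14 × 13 × 12 × 11 × 10 × 9 × 8 = 1199739340800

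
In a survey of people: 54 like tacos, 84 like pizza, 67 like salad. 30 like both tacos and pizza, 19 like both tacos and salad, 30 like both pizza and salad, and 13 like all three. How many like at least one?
|A∪B∪C| = 54+84+67-30-19-30+13 = 139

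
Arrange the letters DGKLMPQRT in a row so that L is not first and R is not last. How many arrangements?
By inclusion-exclusion: 9! - 2×(9-1)! + (9-2)! = 362880 - 80640 + 5040 = 287280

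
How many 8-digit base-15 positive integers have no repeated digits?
First digit: 14 choices (nonzero). Then descending: 14 × 14 × 13 × 12 × 11 × 10 × 9 × 8 = 242161920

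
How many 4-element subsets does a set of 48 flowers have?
C(48,4) = 48!/(4!×44!) = 194580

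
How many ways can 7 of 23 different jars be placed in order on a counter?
P(23,7) = 23!/(23-7)! = 1235591280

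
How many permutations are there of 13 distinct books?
13! = 6227020800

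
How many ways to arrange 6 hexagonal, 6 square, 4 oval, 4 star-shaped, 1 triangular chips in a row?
21! / (6! × 6! × 4! × 4! × 1!) = 171102531600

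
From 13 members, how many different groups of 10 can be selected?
C(13,10) = 13!/(10!×3!) = 286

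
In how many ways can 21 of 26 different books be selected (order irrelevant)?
C(26,21) = 26!/(21!×5!) = 65780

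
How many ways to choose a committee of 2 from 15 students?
C(15,2) = 15!/(2!×13!) = 105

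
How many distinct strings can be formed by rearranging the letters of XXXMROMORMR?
11! / (3! × 3! × 2! × 3!) = 92400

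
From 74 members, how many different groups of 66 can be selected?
C(74,66) = 74!/(66!×8!) = 15071474661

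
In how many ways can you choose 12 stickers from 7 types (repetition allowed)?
C(12+7-1, 7-1) = C(18, 6) = 18564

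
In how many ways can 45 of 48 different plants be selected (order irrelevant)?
C(48,45) = 48!/(45!×3!) = 17296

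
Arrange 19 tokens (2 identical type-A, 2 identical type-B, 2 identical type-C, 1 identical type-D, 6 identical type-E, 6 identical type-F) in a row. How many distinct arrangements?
19! / (2! × 2! × 2! × 1! × 6! × 6!) = 29331862560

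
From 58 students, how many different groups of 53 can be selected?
C(58,53) = 58!/(53!×5!) = 4582116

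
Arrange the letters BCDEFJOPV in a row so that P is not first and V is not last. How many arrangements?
By inclusion-exclusion: 9! - 2×(9-1)! + (9-2)! = 362880 - 80640 + 5040 = 287280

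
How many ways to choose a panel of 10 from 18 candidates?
C(18,10) = 18!/(10!×8!) = 43758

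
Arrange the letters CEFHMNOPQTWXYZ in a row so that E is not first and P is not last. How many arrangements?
By inclusion-exclusion: 14! - 2×(14-1)! + (14-2)! = 87178291200 - 12454041600 + 479001600 = 75203251200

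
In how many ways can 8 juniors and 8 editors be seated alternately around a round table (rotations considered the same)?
Fix one of the juniors: (8-1)! ways for the remaining juniors, × 8! ways for the editors = 5040 × 40320 = 203212800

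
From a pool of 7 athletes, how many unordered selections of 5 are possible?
C(7,5) = 7!/(5!×2!) = 21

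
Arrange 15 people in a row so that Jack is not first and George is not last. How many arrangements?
By inclusion-exclusion: 15! - 2×(15-1)! + (15-2)! = 1307674368000 - 174356582400 + 6227020800 = 1139544806400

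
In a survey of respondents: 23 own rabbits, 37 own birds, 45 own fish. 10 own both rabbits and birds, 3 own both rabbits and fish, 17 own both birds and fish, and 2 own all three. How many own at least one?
|A∪B∪C| = 23+37+45-10-3-17+2 = 77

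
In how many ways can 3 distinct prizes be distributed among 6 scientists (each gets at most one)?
P(6,3) = 6!/(6-3)! = 120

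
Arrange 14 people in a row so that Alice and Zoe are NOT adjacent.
Total - adjacent = 14! - (14-1)!×2 = 87178291200 - 12454041600 = 74724249600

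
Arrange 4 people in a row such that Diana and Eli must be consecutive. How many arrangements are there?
Treat the 2 as one block: (4-2+1)! × 2! = 6 × 2 = 12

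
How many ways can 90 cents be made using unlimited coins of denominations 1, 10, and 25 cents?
Coefficient of x^90 in 1/(1-x^1) · 1/(1-x^10) · 1/(1-x^25). Case on j = number of 25-cent coins (j = 0..3); remainder r = 90 - 25j is made from {1,10} in ⌊r/10⌋+1 ways. r = 90, 65, 40, 15 → 10 + 7 + 5 + 2 = 24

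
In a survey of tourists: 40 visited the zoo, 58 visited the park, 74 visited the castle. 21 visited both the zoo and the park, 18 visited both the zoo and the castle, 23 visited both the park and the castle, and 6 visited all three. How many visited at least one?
|A∪B∪C| = 40+58+74-21-18-23+6 = 116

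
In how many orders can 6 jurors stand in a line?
6! = 720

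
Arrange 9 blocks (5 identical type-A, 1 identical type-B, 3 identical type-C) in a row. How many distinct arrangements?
9! / (5! × 1! × 3!) = 504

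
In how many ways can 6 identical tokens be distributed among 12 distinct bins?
C(6+12-1, 12-1) = C(17, 11) = 12376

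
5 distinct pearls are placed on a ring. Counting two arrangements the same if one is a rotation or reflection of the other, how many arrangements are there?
(5-1)!/2 = 24/2 = 12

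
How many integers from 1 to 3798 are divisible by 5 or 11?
⌊3798/5⌋ + ⌊3798/11⌋ - ⌊3798/55⌋ = 759 + 345 - 69 = 1035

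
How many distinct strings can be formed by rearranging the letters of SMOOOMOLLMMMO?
13! / (5! × 5! × 1! × 2!) = 216216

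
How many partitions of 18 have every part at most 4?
Let r_j(i) = number of partitions of i into parts ≤ j, for i = 0..18. r_1(i) = 1 for all i; r_j(i) = r_{j-1}(i) + r_j(i-j). Rows j = 2..4: ≤2: 1 1 2 2 3 3 4 4 5 5 6 6 7 7 8 8 9 9 10; ≤3: 1 1 2 3 4 5 7 8 10 12 14 16 19 21 24 27 30 33 37; ≤4: 1 1 2 3 5 6 9 11 15 18 23 27 34 39 47 54 64 72 84. r_4(18) = 84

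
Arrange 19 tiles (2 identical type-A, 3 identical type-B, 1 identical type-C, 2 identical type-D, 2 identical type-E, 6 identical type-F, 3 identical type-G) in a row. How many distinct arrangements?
19! / (2! × 3! × 1! × 2! × 2! × 6! × 3!) = 586637251200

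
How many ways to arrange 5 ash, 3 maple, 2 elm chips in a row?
10! / (5! × 3! × 2!) = 2520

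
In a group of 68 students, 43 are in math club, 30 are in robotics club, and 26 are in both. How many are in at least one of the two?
|A∪B| = |A| + |B| - |A∩B| = 43 + 30 - 26 = 47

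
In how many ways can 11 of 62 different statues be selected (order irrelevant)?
C(62,11) = 62!/(11!×51!) = 508271323092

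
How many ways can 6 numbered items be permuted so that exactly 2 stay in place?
Choose the 2 fixed points C(6,2) = 15, derange the rest: !4 = Σ_{j=0}^{4} (-1)^j·4!/j! = 24 - 24 + 12 - 4 + 1 = 9. Product = 15 × 9 = 135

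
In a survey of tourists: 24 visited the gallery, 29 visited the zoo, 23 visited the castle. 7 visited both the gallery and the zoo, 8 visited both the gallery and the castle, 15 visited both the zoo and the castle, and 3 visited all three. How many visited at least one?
|A∪B∪C| = 24+29+23-7-8-15+3 = 49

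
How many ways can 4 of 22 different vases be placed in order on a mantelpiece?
P(22,4) = 22!/(22-4)! = 175560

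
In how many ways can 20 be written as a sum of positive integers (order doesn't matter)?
Pentagonal recurrence p(n) = p(n-1) + p(n-2) - p(n-5) - p(n-7) + p(n-12) + p(n-15) - ... gives p(0..19) = 1, 1, 2, 3, 5, 7, 11, 15, 22, 30, 42, 56, 77, 101, 135, 176, 231, 297, 385, 490. p(20) = p(19) + p(18) - p(15) - p(13) + p(8) + p(5) = 490 + 385 - 176 - 101 + 22 + 7 = 627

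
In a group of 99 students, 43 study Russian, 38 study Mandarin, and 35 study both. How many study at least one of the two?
|A∪B| = |A| + |B| - |A∩B| = 43 + 38 - 35 = 46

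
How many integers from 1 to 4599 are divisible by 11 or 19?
⌊4599/11⌋ + ⌊4599/19⌋ - ⌊4599/209⌋ = 418 + 242 - 22 = 638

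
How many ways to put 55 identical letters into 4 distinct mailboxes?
C(55+4-1, 4-1) = C(58, 3) = 30856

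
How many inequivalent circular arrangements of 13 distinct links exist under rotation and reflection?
(13-1)!/2 = 479001600/2 = 239500800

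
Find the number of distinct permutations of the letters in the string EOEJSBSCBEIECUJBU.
17! / (1! × 2! × 4! × 2! × 2! × 3! × 1! × 2!) = 154378224000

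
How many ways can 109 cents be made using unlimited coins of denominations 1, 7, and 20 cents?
Coefficient of x^109 in 1/(1-x^1) · 1/(1-x^7) · 1/(1-x^20). Case on j = number of 20-cent coins (j = 0..5); remainder r = 109 - 20j is made from {1,7} in ⌊r/7⌋+1 ways. r = 109, 89, 69, 49, 29, 9 → 16 + 13 + 10 + 8 + 5 + 2 = 54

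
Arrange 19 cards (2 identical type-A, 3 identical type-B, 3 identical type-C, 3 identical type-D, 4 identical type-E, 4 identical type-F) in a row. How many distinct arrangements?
19! / (2! × 3! × 3! × 3! × 4! × 4!) = 488864376000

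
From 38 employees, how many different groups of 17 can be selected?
C(38,17) = 38!/(17!×21!) = 28781143380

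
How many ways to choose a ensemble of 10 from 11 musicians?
C(11,10) = 11!/(10!×1!) = 11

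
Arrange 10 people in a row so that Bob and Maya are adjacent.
Treat as block: (10-1)! × 2! = 362880 × 2 = 725760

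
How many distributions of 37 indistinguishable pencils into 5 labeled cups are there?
C(37+5-1, 5-1) = C(41, 4) = 101270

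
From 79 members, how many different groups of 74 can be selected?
C(79,74) = 79!/(74!×5!) = 22537515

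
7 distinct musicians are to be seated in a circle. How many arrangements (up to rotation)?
Circular: fix one position, arrange the rest. (7-1)! = 720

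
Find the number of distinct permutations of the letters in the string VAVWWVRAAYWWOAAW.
16! / (1! × 3! × 5! × 1! × 5! × 1!) = 242161920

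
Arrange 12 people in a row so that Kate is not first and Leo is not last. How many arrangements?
By inclusion-exclusion: 12! - 2×(12-1)! + (12-2)! = 479001600 - 79833600 + 3628800 = 402796800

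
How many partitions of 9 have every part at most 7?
Let r_j(i) = number of partitions of i into parts ≤ j, for i = 0..9. r_1(i) = 1 for all i; r_j(i) = r_{j-1}(i) + r_j(i-j). Rows j = 2..7: ≤2: 1 1 2 2 3 3 4 4 5 5; ≤3: 1 1 2 3 4 5 7 8 10 12; ≤4: 1 1 2 3 5 6 9 11 15 18; ≤5: 1 1 2 3 5 7 10 13 18 23; ≤6: 1 1 2 3 5 7 11 14 20 26; ≤7: 1 1 2 3 5 7 11 15 21 28. r_7(9) = 28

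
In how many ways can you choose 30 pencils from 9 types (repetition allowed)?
C(30+9-1, 9-1) = C(38, 8) = 48903492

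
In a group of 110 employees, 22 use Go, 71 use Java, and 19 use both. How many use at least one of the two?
|A∪B| = |A| + |B| - |A∩B| = 22 + 71 - 19 = 74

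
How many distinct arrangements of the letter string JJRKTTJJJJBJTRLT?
16! / (2! × 1! × 1! × 4! × 7! × 1!) = 86486400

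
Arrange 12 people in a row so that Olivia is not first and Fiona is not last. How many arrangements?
By inclusion-exclusion: 12! - 2×(12-1)! + (12-2)! = 479001600 - 79833600 + 3628800 = 402796800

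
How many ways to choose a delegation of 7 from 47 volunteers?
C(47,7) = 47!/(7!×40!) = 62891499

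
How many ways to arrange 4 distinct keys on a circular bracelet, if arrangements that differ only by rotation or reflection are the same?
(4-1)!/2 = 6/2 = 3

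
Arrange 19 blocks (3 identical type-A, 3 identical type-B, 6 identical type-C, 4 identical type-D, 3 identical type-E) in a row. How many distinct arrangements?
19! / (3! × 3! × 6! × 4! × 3!) = 32590958400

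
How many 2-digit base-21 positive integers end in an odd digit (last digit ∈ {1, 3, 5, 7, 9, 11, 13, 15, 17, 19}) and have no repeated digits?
Last∈{1,3,5,7,9,11,13,15,17,19}. Last=0: 0. Last nonzero: 10×19×P(19,0) = 190. Total = 190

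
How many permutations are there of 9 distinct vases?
9! = 362880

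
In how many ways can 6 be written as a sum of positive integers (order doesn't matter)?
Pentagonal recurrence p(n) = p(n-1) + p(n-2) - p(n-5) - p(n-7) + p(n-12) + p(n-15) - ... gives p(0..5) = 1, 1, 2, 3, 5, 7. p(6) = p(5) + p(4) - p(1) = 7 + 5 - 1 = 11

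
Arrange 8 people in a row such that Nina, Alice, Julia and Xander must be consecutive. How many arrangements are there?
Treat the 4 as one block: (8-4+1)! × 4! = 120 × 24 = 2880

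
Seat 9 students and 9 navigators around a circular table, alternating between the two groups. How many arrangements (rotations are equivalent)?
Fix one of the students: (9-1)! ways for the remaining students, × 9! ways for the navigators = 40320 × 362880 = 14631321600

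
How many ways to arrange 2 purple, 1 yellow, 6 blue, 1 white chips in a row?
10! / (2! × 1! × 6! × 1!) = 2520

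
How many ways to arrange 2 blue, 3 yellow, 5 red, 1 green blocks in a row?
11! / (2! × 3! × 5! × 1!) = 27720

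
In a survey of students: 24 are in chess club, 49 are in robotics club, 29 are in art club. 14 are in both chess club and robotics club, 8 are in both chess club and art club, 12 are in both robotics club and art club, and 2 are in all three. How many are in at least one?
|A∪B∪C| = 24+49+29-14-8-12+2 = 70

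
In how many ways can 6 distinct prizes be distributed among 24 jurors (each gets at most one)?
P(24,6) = 24!/(24-6)! = 96909120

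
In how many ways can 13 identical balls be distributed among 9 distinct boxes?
C(13+9-1, 9-1) = C(21, 8) = 203490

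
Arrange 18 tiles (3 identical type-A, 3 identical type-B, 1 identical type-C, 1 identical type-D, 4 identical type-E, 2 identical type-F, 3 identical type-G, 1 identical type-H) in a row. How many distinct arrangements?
18! / (3! × 3! × 1! × 1! × 4! × 2! × 3! × 1!) = 617512896000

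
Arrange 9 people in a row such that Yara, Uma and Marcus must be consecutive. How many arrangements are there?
Treat the 3 as one block: (9-3+1)! × 3! = 5040 × 6 = 30240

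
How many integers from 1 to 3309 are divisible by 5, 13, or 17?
⌊3309/5⌋+⌊3309/13⌋+⌊3309/17⌋ - ⌊3309/65⌋-⌊3309/85⌋-⌊3309/221⌋ + ⌊3309/1105⌋ = 661+254+194 - 50-38-14 + 2 = 1009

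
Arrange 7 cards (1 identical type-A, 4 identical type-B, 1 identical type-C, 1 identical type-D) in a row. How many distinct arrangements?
7! / (1! × 4! × 1! × 1!) = 210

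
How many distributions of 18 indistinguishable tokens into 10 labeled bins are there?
C(18+10-1, 10-1) = C(27, 9) = 4686825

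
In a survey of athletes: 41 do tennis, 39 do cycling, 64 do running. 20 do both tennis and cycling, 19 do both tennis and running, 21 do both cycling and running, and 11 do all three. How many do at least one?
|A∪B∪C| = 41+39+64-20-19-21+11 = 95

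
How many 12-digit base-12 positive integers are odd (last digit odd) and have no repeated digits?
Last∈{1,3,5,7,9,11}. Last=0: 0. Last nonzero: 6×10×P(10,10) = 217728000. Total = 217728000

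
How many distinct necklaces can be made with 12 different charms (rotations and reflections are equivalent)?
(12-1)!/2 = 39916800/2 = 19958400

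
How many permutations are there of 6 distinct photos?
6! = 720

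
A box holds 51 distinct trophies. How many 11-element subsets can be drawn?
C(51,11) = 51!/(11!×40!) = 47626016970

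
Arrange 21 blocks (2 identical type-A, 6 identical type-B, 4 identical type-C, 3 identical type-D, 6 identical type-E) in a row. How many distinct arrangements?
21! / (2! × 6! × 4! × 3! × 6!) = 342205063200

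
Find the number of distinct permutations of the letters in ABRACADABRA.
11! / (5! × 2! × 2! × 1! × 1!) = 83160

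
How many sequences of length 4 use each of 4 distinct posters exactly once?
4! = 24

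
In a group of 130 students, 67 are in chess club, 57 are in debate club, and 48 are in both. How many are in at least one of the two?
|A∪B| = |A| + |B| - |A∩B| = 67 + 57 - 48 = 76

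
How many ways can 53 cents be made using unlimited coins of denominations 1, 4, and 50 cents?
Coefficient of x^53 in 1/(1-x^1) · 1/(1-x^4) · 1/(1-x^50). Case on j = number of 50-cent coins (j = 0..1); remainder r = 53 - 50j is made from {1,4} in ⌊r/4⌋+1 ways. r = 53, 3 → 14 + 1 = 15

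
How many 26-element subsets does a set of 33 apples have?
C(33,26) = 33!/(26!×7!) = 4272048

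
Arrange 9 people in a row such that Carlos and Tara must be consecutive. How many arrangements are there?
Treat the 2 as one block: (9-2+1)! × 2! = 40320 × 2 = 80640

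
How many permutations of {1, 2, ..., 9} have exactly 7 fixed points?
Choose the 7 fixed points C(9,7) = 36, derange the rest: !2 = Σ_{j=0}^{2} (-1)^j·2!/j! = 2 - 2 + 1 = 1. Product = 36 × 1 = 36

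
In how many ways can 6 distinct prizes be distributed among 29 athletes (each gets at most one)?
P(29,6) = 29!/(29-6)! = 342014400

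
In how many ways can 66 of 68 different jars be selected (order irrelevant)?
C(68,66) = 68!/(66!×2!) = 2278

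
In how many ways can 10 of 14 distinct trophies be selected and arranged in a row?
P(14,10) = 14!/(14-10)! = 3632428800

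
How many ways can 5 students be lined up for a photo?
5! = 120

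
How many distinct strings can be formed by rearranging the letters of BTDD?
4! / (2! × 1! × 1!) = 12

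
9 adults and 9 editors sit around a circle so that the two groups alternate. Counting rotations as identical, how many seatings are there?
Fix one of the adults: (9-1)! ways for the remaining adults, × 9! ways for the editors = 40320 × 362880 = 14631321600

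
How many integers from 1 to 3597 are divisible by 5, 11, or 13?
⌊3597/5⌋+⌊3597/11⌋+⌊3597/13⌋ - ⌊3597/55⌋-⌊3597/65⌋-⌊3597/143⌋ + ⌊3597/715⌋ = 719+327+276 - 65-55-25 + 5 = 1182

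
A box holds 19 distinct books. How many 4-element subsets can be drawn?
C(19,4) = 19!/(4!×15!) = 3876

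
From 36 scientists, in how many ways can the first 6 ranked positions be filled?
P(36,6) = 36!/(36-6)! = 1402410240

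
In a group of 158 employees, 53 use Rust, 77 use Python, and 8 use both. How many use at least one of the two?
|A∪B| = |A| + |B| - |A∩B| = 53 + 77 - 8 = 122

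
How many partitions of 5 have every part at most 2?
Let r_j(i) = number of partitions of i into parts ≤ j, for i = 0..5. r_1(i) = 1 for all i; r_j(i) = r_{j-1}(i) + r_j(i-j). Rows j = 2..2: ≤2: 1 1 2 2 3 3. r_2(5) = 3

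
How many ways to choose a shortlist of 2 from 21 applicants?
C(21,2) = 21!/(2!×19!) = 210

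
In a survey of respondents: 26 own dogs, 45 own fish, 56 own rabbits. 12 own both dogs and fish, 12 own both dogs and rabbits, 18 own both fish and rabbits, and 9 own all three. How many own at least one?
|A∪B∪C| = 26+45+56-12-12-18+9 = 94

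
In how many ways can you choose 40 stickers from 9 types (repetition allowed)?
C(40+9-1, 9-1) = C(48, 8) = 377348994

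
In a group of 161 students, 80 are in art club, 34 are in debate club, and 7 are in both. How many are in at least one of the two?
|A∪B| = |A| + |B| - |A∩B| = 80 + 34 - 7 = 107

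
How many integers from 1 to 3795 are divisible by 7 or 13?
⌊3795/7⌋ + ⌊3795/13⌋ - ⌊3795/91⌋ = 542 + 291 - 41 = 792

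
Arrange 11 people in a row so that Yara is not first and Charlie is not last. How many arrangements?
By inclusion-exclusion: 11! - 2×(11-1)! + (11-2)! = 39916800 - 7257600 + 362880 = 33022080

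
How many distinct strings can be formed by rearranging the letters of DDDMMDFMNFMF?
12! / (1! × 3! × 4! × 4!) = 138600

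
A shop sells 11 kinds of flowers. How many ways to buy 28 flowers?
C(28+11-1, 11-1) = C(38, 10) = 472733756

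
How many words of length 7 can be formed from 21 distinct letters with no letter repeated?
P(21,7) = 21!/(21-7)! = 586051200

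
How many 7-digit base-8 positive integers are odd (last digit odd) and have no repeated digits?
Last∈{1,3,5,7}. Last=0: 0. Last nonzero: 4×6×P(6,5) = 17280. Total = 17280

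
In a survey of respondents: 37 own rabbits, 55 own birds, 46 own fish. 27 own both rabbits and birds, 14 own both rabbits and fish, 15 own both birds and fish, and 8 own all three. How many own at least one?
|A∪B∪C| = 37+55+46-27-14-15+8 = 90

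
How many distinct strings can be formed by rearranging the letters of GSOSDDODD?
9! / (2! × 2! × 4! × 1!) = 3780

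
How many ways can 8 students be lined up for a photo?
8! = 40320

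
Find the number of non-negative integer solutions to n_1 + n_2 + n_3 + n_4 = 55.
C(55+4-1, 4-1) = C(58, 3) = 30856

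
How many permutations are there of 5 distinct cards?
5! = 120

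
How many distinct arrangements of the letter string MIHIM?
5! / (2! × 2! × 1!) = 30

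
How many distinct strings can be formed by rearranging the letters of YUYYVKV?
7! / (3! × 1! × 1! × 2!) = 420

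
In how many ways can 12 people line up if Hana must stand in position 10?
Fix one position: (12-1)! = 39916800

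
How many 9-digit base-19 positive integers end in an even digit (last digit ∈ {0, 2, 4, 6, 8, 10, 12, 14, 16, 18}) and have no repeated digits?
Last∈{0,2,4,6,8,10,12,14,16,18}. Last=0: 1764322560. Last nonzero: 9×17×P(17,7) = 14996741760. Total = 16761064320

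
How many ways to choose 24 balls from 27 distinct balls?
C(27,24) = 27!/(24!×3!) = 2925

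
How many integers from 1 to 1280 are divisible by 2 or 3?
⌊1280/2⌋ + ⌊1280/3⌋ - ⌊1280/6⌋ = 640 + 426 - 213 = 853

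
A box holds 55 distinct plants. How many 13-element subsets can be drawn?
C(55,13) = 55!/(13!×42!) = 1451182990950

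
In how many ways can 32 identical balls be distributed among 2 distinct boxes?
C(32+2-1, 2-1) = C(33, 1) = 33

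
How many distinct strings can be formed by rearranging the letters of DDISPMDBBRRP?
12! / (3! × 2! × 1! × 1! × 2! × 1! × 2!) = 9979200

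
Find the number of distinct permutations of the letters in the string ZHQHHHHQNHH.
11! / (7! × 2! × 1! × 1!) = 3960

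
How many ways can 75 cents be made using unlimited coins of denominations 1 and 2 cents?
Coefficient of x^75 in 1/(1-x^1) · 1/(1-x^2). Use j coins of 2 for j = 0..⌊75/2⌋ = 37, the rest in 1s: 37 + 1 = 38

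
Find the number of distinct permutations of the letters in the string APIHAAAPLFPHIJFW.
16! / (4! × 1! × 2! × 1! × 2! × 2! × 3! × 1!) = 18162144000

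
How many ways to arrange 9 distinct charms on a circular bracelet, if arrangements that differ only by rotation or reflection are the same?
(9-1)!/2 = 40320/2 = 20160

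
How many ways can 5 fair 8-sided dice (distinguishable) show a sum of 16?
Coefficient of x^16 in (x + x² + ... + x^8)^5. By inclusion-exclusion on dice exceeding 8: Σ_j (-1)^j C(5,j)·C(16-1-8j, 4) = C(5,0)·C(15,4) - C(5,1)·C(7,4) = 1·1365 - 5·35 = 1190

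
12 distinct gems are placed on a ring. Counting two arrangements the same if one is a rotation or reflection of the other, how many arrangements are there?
(12-1)!/2 = 39916800/2 = 19958400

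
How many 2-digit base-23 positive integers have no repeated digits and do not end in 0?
Last digit: 22 nonzero choices. First digit: 21 (nonzero, ≠last). Middle 0: P(21,0) = 1. Total = 462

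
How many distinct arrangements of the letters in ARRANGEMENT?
11! / (2! × 2! × 2! × 1! × 2! × 1! × 1!) = 2494800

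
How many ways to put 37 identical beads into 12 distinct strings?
C(37+12-1, 12-1) = C(48, 11) = 22595200368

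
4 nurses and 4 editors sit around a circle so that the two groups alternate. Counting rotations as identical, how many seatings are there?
Fix one of the nurses: (4-1)! ways for the remaining nurses, × 4! ways for the editors = 6 × 24 = 144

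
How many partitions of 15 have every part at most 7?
Let r_j(i) = number of partitions of i into parts ≤ j, for i = 0..15. r_1(i) = 1 for all i; r_j(i) = r_{j-1}(i) + r_j(i-j). Rows j = 2..7: ≤2: 1 1 2 2 3 3 4 4 5 5 6 6 7 7 8 8; ≤3: 1 1 2 3 4 5 7 8 10 12 14 16 19 21 24 27; ≤4: 1 1 2 3 5 6 9 11 15 18 23 27 34 39 47 54; ≤5: 1 1 2 3 5 7 10 13 18 23 30 37 47 57 70 84; ≤6: 1 1 2 3 5 7 11 14 20 26 35 44 58 71 90 110; ≤7: 1 1 2 3 5 7 11 15 21 28 38 49 65 82 105 131. r_7(15) = 131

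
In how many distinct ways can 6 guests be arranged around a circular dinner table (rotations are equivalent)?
Circular: fix one position, arrange the rest. (6-1)! = 120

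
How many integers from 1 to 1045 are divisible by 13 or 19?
⌊1045/13⌋ + ⌊1045/19⌋ - ⌊1045/247⌋ = 80 + 55 - 4 = 131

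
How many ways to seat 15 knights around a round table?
Circular: fix one position, arrange the rest. (15-1)! = 87178291200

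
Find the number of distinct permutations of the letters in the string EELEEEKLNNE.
11! / (1! × 6! × 2! × 2!) = 13860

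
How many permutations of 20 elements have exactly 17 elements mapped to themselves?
Choose the 17 fixed points C(20,17) = 1140, derange the rest: !3 = Σ_{j=0}^{3} (-1)^j·3!/j! = 6 - 6 + 3 - 1 = 2. Product = 1140 × 2 = 2280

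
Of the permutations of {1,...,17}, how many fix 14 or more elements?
Exactly j fixed points: C(17,j)·!(17-j); sum over j ≥ 14 (derangement numbers via !m = (m-1)·(!(m-1) + !(m-2)): !0..!3 = 1, 0, 1, 2). Σ_{j=14}^{17} C(17,j)·!(17-j) = C(17,14)·!3 + C(17,15)·!2 + C(17,16)·!1 + C(17,17)·!0 = 680·2 + 136·1 + 17·0 + 1·1 = 1497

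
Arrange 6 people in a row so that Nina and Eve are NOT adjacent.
Total - adjacent = 6! - (6-1)!×2 = 720 - 240 = 480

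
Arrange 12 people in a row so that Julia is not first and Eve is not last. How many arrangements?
By inclusion-exclusion: 12! - 2×(12-1)! + (12-2)! = 479001600 - 79833600 + 3628800 = 402796800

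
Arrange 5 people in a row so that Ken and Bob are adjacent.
Treat as block: (5-1)! × 2! = 24 × 2 = 48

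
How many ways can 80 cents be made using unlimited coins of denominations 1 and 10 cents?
Coefficient of x^80 in 1/(1-x^1) · 1/(1-x^10). Use j coins of 10 for j = 0..⌊80/10⌋ = 8, the rest in 1s: 8 + 1 = 9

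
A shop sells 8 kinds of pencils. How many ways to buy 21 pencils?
C(21+8-1, 8-1) = C(28, 7) = 1184040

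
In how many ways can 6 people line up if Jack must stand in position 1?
Fix one position: (6-1)! = 120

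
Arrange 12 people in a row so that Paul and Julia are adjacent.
Treat as block: (12-1)! × 2! = 39916800 × 2 = 79833600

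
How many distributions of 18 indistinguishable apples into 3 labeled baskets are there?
C(18+3-1, 3-1) = C(20, 2) = 190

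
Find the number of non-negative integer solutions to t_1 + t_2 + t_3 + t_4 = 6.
C(6+4-1, 4-1) = C(9, 3) = 84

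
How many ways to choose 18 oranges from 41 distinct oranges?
C(41,18) = 41!/(18!×23!) = 202112640600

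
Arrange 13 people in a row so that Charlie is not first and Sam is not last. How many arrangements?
By inclusion-exclusion: 13! - 2×(13-1)! + (13-2)! = 6227020800 - 958003200 + 39916800 = 5308934400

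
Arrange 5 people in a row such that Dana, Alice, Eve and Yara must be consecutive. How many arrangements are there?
Treat the 4 as one block: (5-4+1)! × 4! = 2 × 24 = 48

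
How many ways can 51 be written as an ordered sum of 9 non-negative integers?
C(51+9-1, 9-1) = C(59, 8) = 2217471399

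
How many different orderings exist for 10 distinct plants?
10! = 3628800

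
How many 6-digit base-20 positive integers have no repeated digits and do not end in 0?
Last digit: 19 nonzero choices. First digit: 18 (nonzero, ≠last). Middle 4: P(18,4) = 73440. Total = 25116480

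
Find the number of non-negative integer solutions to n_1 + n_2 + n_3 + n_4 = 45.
C(45+4-1, 4-1) = C(48, 3) = 17296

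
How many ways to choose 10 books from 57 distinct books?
C(57,10) = 57!/(10!×47!) = 43183019880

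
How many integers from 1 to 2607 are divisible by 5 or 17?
⌊2607/5⌋ + ⌊2607/17⌋ - ⌊2607/85⌋ = 521 + 153 - 30 = 644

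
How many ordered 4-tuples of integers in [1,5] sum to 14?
Coefficient of x^14 in (x + x² + ... + x^5)^4. By inclusion-exclusion on dice exceeding 5: Σ_j (-1)^j C(4,j)·C(14-1-5j, 3) = C(4,0)·C(13,3) - C(4,1)·C(8,3) + C(4,2)·C(3,3) = 1·286 - 4·56 + 6·1 = 68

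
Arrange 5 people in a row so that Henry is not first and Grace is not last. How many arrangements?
By inclusion-exclusion: 5! - 2×(5-1)! + (5-2)! = 120 - 48 + 6 = 78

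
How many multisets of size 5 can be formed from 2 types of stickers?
C(5+2-1, 2-1) = C(6, 1) = 6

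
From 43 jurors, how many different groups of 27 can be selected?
C(43,27) = 43!/(27!×16!) = 265182149218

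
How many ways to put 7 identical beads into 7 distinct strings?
C(7+7-1, 7-1) = C(13, 6) = 1716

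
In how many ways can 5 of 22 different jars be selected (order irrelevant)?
C(22,5) = 22!/(5!×17!) = 26334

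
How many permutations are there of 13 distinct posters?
13! = 6227020800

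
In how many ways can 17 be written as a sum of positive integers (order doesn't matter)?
Pentagonal recurrence p(n) = p(n-1) + p(n-2) - p(n-5) - p(n-7) + p(n-12) + p(n-15) - ... gives p(0..16) = 1, 1, 2, 3, 5, 7, 11, 15, 22, 30, 42, 56, 77, 101, 135, 176, 231. p(17) = p(16) + p(15) - p(12) - p(10) + p(5) + p(2) = 231 + 176 - 77 - 42 + 7 + 2 = 297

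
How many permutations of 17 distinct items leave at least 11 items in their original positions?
Exactly j fixed points: C(17,j)·!(17-j); sum over j ≥ 11 (derangement numbers via !m = (m-1)·(!(m-1) + !(m-2)): !0..!6 = 1, 0, 1, 2, 9, 44, 265). Σ_{j=11}^{17} C(17,j)·!(17-j) = C(17,11)·!6 + C(17,12)·!5 + C(17,13)·!4 + C(17,14)·!3 + C(17,15)·!2 + C(17,16)·!1 + C(17,17)·!0 = 12376·265 + 6188·44 + 2380·9 + 680·2 + 136·1 + 17·0 + 1·1 = 3574829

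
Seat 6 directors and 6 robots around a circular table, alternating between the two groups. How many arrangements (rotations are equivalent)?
Fix one of the directors: (6-1)! ways for the remaining directors, × 6! ways for the robots = 120 × 720 = 86400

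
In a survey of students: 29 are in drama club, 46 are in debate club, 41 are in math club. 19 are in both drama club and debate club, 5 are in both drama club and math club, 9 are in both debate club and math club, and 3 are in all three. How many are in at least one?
|A∪B∪C| = 29+46+41-19-5-9+3 = 86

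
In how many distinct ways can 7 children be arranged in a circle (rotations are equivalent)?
Circular: fix one position, arrange the rest. (7-1)! = 720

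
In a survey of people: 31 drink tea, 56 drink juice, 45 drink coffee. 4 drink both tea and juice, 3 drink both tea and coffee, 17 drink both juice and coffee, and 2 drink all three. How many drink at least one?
|A∪B∪C| = 31+56+45-4-3-17+2 = 110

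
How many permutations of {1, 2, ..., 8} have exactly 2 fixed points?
Choose the 2 fixed points C(8,2) = 28, derange the rest: !6 = Σ_{j=0}^{6} (-1)^j·6!/j! = 720 - 720 + 360 - 120 + 30 - 6 + 1 = 265. Product = 28 × 265 = 7420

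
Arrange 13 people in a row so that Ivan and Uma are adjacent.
Treat as block: (13-1)! × 2! = 479001600 × 2 = 958003200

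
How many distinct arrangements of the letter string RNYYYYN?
7! / (4! × 1! × 2!) = 105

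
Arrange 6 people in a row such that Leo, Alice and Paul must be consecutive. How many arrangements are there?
Treat the 3 as one block: (6-3+1)! × 3! = 24 × 6 = 144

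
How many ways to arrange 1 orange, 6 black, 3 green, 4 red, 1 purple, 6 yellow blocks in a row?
21! / (1! × 6! × 3! × 4! × 1! × 6!) = 684410126400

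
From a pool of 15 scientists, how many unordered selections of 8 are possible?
C(15,8) = 15!/(8!×7!) = 6435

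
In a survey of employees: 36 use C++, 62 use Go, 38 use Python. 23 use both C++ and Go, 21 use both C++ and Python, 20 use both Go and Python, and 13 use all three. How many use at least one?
|A∪B∪C| = 36+62+38-23-21-20+13 = 85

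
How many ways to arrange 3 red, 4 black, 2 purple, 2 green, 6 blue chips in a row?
17! / (3! × 4! × 2! × 2! × 6!) = 857656800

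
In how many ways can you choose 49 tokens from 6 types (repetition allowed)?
C(49+6-1, 6-1) = C(54, 5) = 3162510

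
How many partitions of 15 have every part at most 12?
Let r_j(i) = number of partitions of i into parts ≤ j, for i = 0..15. r_1(i) = 1 for all i; r_j(i) = r_{j-1}(i) + r_j(i-j). Rows j = 2..12: ≤2: 1 1 2 2 3 3 4 4 5 5 6 6 7 7 8 8; ≤3: 1 1 2 3 4 5 7 8 10 12 14 16 19 21 24 27; ≤4: 1 1 2 3 5 6 9 11 15 18 23 27 34 39 47 54; ≤5: 1 1 2 3 5 7 10 13 18 23 30 37 47 57 70 84; ≤6: 1 1 2 3 5 7 11 14 20 26 35 44 58 71 90 110; ≤7: 1 1 2 3 5 7 11 15 21 28 38 49 65 82 105 131; ≤8: 1 1 2 3 5 7 11 15 22 29 40 52 70 89 116 146; ≤9: 1 1 2 3 5 7 11 15 22 30 41 54 73 94 123 157; ≤10: 1 1 2 3 5 7 11 15 22 30 42 55 75 97 128 164; ≤11: 1 1 2 3 5 7 11 15 22 30 42 56 76 99 131 169; ≤12: 1 1 2 3 5 7 11 15 22 30 42 56 77 100 133 172. r_12(15) = 172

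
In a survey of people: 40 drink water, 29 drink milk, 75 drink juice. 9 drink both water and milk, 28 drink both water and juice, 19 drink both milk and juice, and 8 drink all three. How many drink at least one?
|A∪B∪C| = 40+29+75-9-28-19+8 = 96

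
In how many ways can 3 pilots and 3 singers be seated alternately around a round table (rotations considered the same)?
Fix one of the pilots: (3-1)! ways for the remaining pilots, × 3! ways for the singers = 2 × 6 = 12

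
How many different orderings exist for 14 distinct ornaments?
14! = 87178291200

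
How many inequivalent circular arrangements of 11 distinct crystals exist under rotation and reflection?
(11-1)!/2 = 3628800/2 = 1814400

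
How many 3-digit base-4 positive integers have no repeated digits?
First digit: 3 choices (nonzero). Then descending: 3 × 3 × 2 = 18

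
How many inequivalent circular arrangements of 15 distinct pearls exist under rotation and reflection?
(15-1)!/2 = 87178291200/2 = 43589145600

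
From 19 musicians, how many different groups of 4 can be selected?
C(19,4) = 19!/(4!×15!) = 3876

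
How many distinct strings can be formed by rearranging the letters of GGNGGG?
6! / (1! × 5!) = 6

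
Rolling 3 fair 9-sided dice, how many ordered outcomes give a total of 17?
Coefficient of x^17 in (x + x² + ... + x^9)^3. By inclusion-exclusion on dice exceeding 9: Σ_j (-1)^j C(3,j)·C(17-1-9j, 2) = C(3,0)·C(16,2) - C(3,1)·C(7,2) = 1·120 - 3·21 = 57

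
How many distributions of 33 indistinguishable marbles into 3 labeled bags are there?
C(33+3-1, 3-1) = C(35, 2) = 595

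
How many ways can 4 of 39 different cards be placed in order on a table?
P(39,4) = 39!/(39-4)! = 1974024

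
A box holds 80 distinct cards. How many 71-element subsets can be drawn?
C(80,71) = 80!/(71!×9!) = 231900297200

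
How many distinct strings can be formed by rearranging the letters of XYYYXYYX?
8! / (5! × 3!) = 56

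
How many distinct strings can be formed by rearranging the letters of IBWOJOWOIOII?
12! / (2! × 1! × 4! × 4! × 1!) = 415800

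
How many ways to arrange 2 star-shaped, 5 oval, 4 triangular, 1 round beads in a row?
12! / (2! × 5! × 4! × 1!) = 83160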